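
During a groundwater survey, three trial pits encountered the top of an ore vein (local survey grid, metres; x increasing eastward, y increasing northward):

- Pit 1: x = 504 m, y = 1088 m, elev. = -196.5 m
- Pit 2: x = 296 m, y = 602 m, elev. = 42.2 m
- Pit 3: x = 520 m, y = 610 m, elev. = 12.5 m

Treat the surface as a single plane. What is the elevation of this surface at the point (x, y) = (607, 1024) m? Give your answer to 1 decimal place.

Let the plane be z = a·x + b·y + c.
Pit 2−Pit 1: −208a − 486b = 238.7;  Pit 3−Pit 1: 16a − 478b = 209.
Solving gives a = −0.116834, b = −0.441149.
Then c = -196.5 − a·504 − b·1088 = 342.35.
At (607, 1024): z = −70.9 − 451.7 + 342.35 = -180.3 m.

-180.3 m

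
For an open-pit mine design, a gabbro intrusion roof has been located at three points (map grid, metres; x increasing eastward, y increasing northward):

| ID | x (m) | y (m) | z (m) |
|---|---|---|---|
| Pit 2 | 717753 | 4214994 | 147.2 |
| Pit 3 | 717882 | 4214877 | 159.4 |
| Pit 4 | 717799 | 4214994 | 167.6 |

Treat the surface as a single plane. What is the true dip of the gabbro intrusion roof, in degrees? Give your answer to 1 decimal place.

30.4°

Two edge vectors: Pit 2→Pit 3 = (129, -117, 12.2), Pit 2→Pit 4 = (46, 0, 20.4).
Normal n = (Pit 2→Pit 3) × (Pit 2→Pit 4) = (-2386.8, -2070.4, 5382).
So ∂z/∂x = −n_x/n_z = 0.44348 and ∂z/∂y = −n_y/n_z = 0.38469.
Gradient magnitude |∇z| = √(a² + b²) = √(0.19667 + 0.14799) = 0.58708.
True dip = arctan(0.58708) = 30.4°, dipping toward SW (azimuth ≈ 229°).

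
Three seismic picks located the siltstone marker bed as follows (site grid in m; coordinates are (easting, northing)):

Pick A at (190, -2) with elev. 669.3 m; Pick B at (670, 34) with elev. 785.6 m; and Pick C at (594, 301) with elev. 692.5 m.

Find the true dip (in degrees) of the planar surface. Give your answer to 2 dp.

20.79°

Let the plane be z = a·E + b·N + c.
Pick B−Pick A: 480a + 36b = 116.3;  Pick C−Pick A: 404a + 303b = 23.2.
Solving gives a = 0.26283, b = −0.27388.
Gradient magnitude |∇z| = √(a² + b²) = √(0.06908 + 0.07501) = 0.37959.
True dip = arctan(0.37959) = 20.79°, dipping toward NW (azimuth ≈ 316°).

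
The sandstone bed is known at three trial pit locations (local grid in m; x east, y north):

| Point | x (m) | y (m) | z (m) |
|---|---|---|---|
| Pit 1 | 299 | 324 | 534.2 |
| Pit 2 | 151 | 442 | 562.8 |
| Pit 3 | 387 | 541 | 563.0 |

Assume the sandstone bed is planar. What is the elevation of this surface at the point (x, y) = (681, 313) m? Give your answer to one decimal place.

507.2 m

Two edge vectors: Pit 1→Pit 2 = (-148, 118, 28.6), Pit 1→Pit 3 = (88, 217, 28.8).
Normal n = (Pit 1→Pit 2) × (Pit 1→Pit 3) = (-2807.8, 6779.2, -42500).
So ∂z/∂x = −n_x/n_z = −0.06607 and ∂z/∂y = −n_y/n_z = 0.15951.
Intercept c from Pit 1: 534.2 + 19.75 − 51.68 = 502.27.
At (681, 313): z = −45.0 + 49.9 + 502.27 = 507.2 m.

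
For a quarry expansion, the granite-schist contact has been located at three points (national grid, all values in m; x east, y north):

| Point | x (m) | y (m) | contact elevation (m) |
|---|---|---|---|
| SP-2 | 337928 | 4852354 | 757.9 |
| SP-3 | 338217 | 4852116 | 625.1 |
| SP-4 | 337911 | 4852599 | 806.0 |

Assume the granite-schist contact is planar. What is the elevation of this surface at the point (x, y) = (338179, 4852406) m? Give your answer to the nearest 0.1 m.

Let the plane be z = a·x + b·y + c.
SP-3−SP-2: 289a − 238b = −132.8;  SP-4−SP-2: −17a + 245b = 48.1.
Solving gives a = −0.315885499, b = 0.174407945.
Then c = 757.9 − a·337928 − b·4852354 = −738784.63.
At (338179, 4852406): z = −106825.8 + 846298.2 − 738784.63 = 687.7 m.

687.7 m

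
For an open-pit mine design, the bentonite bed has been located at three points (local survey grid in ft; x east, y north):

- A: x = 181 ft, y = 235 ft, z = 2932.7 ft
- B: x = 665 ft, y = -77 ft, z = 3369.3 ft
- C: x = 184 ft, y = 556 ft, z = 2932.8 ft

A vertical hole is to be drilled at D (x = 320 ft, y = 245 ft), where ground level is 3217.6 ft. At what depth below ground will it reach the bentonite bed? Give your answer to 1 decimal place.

160.3 ft

Let the plane be z = a·x + b·y + c.
B−A: 484a − 312b = 436.6;  C−A: 3a + 321b = 0.1.
Solving gives a = 0.89686, b = −0.00807.
Then c = 2932.7 − a·181 − b·235 = 2772.26.
At (320, 245): z_contact = 287.00 − 1.98 + 2772.26 = 3057.28 ft.
Depth below ground = 3217.6 − 3057.28 = 160.3 ft.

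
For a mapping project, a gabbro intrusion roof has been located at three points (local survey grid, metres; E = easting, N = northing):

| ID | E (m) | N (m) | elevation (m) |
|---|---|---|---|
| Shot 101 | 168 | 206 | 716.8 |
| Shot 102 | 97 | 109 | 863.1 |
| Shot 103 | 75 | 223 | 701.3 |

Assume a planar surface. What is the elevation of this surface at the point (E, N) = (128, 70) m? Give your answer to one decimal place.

Let the plane be z = a·E + b·N + c.
Shot 102−Shot 101: −71a − 97b = 146.3;  Shot 103−Shot 101: −93a + 17b = −15.5.
Solving gives a = −0.09617, b = −1.43786.
Then c = 716.8 − a·168 − b·206 = 1029.15.
At (128, 70): z = −12.3 − 100.6 + 1029.15 = 916.2 m.

916.2 m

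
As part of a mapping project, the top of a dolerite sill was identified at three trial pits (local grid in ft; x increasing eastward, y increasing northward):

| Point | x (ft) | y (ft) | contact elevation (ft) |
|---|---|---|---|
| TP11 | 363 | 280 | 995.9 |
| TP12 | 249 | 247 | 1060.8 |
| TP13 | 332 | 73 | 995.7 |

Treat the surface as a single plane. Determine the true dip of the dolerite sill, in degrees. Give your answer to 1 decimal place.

Let the plane be z = a·x + b·y + c.
TP12−TP11: −114a − 33b = 64.9;  TP13−TP11: −31a − 207b = −0.2.
Solving gives a = −0.59539, b = 0.09013.
Gradient magnitude |∇z| = √(a² + b²) = √(0.35449 + 0.00812) = 0.60217.
True dip = arctan(0.60217) = 31.1°, dipping toward E (azimuth ≈ 099°).

31.1°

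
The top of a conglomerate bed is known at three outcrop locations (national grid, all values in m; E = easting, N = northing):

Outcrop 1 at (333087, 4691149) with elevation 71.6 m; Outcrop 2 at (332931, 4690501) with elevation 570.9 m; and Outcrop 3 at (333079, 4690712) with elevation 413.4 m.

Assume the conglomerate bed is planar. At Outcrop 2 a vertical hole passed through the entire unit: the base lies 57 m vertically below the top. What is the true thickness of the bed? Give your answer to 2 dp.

44.84 m

Let the plane be z = a·E + b·N + c.
Outcrop 2−Outcrop 1: −156a − 648b = 499.3;  Outcrop 3−Outcrop 1: −8a − 437b = 341.8.
Solving gives a = 0.05227, b = −0.78311.
|∇z| = √(a²+b²) = 0.78485, so dip δ = arctan(0.78485) = 38.13°.
True thickness = vertical thickness × cos δ = 57 × cos 38.13° = 44.84 m.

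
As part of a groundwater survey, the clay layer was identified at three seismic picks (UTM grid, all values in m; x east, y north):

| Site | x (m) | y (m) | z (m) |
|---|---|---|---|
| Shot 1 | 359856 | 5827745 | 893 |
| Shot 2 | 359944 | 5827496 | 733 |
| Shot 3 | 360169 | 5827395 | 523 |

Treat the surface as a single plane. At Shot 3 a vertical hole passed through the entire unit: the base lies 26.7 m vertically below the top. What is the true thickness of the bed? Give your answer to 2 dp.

Two edge vectors: Shot 1→Shot 2 = (88, -249, -160), Shot 1→Shot 3 = (313, -350, -370).
Normal n = (Shot 1→Shot 2) × (Shot 1→Shot 3) = (36130, -17520, 47137).
So ∂z/∂x = −n_x/n_z = −0.76649 and ∂z/∂y = −n_y/n_z = 0.37168.
|∇z| = √(a²+b²) = 0.85185, so dip δ = arctan(0.85185) = 40.43°.
True thickness = vertical thickness × cos δ = 26.7 × cos 40.43° = 20.33 m.

20.33 m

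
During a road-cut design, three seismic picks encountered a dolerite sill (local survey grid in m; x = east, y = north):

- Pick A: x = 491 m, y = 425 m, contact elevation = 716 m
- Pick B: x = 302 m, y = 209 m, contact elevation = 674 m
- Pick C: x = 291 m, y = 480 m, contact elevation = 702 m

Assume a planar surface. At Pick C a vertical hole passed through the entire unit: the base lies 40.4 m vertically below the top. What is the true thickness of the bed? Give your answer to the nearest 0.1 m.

Let the plane be z = a·x + b·y + c.
Pick B−Pick A: −189a − 216b = −42;  Pick C−Pick A: −200a + 55b = −14.
Solving gives a = 0.09952, b = 0.10736.
|∇z| = √(a²+b²) = 0.14639, so dip δ = arctan(0.14639) = 8.33°.
True thickness = vertical thickness × cos δ = 40.4 × cos 8.33° = 40.0 m.

40.0 m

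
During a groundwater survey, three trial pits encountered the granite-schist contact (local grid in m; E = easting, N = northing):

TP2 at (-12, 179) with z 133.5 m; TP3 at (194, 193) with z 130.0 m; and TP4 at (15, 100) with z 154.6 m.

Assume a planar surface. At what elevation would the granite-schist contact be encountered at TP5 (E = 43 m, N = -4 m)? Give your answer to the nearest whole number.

Let the plane be z = a·E + b·N + c.
TP3−TP2: 206a + 14b = −3.5;  TP4−TP2: 27a − 79b = 21.1.
Solving gives a = 0.00113, b = −0.26670.
Then c = 133.5 − a·-12 − b·179 = 181.25.
At (43, -4): z = 0.0 + 1.1 + 181.25 = 182.4 m.

182 m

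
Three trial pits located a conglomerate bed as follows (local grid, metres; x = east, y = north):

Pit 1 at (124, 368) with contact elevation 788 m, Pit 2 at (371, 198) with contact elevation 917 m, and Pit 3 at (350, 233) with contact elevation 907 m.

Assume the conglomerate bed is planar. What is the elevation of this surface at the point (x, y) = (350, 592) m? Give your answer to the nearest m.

924 m

Let the plane be z = a·x + b·y + c.
Pit 2−Pit 1: 247a − 170b = 129;  Pit 3−Pit 1: 226a − 135b = 119.
Solving gives a = 0.55468, b = 0.04709.
Then c = 788 − a·124 − b·368 = 701.89.
At (350, 592): z = 194.1 + 27.9 + 701.89 = 923.9 m.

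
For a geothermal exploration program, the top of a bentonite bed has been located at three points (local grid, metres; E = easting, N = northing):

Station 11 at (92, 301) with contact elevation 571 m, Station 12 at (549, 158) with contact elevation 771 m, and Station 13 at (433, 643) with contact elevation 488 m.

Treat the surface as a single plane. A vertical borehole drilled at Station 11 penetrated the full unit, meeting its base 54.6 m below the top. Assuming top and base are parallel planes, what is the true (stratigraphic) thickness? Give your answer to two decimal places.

47.10 m

Two edge vectors: Station 11→Station 12 = (457, -143, 200), Station 11→Station 13 = (341, 342, -83).
Normal n = (Station 11→Station 12) × (Station 11→Station 13) = (-56531, 106131, 205057).
So ∂z/∂E = −n_x/n_z = 0.27568 and ∂z/∂N = −n_y/n_z = −0.51757.
|∇z| = √(a²+b²) = 0.58641, so dip δ = arctan(0.58641) = 30.39°.
True thickness = vertical thickness × cos δ = 54.6 × cos 30.39° = 47.10 m.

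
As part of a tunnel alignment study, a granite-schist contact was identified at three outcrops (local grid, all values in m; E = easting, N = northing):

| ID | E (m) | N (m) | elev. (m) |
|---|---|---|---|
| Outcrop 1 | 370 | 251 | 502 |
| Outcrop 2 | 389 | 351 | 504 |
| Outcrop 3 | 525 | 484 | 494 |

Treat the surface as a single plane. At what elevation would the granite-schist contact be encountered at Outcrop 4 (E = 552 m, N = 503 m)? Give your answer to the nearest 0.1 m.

491.7 m

Let the plane be z = a·E + b·N + c.
Outcrop 2−Outcrop 1: 19a + 100b = 2;  Outcrop 3−Outcrop 1: 155a + 233b = −8.
Solving gives a = −0.11433, b = 0.04172.
Then c = 502 − a·370 − b·251 = 533.83.
At (552, 503): z = −63.1 + 21.0 + 533.83 = 491.7 m.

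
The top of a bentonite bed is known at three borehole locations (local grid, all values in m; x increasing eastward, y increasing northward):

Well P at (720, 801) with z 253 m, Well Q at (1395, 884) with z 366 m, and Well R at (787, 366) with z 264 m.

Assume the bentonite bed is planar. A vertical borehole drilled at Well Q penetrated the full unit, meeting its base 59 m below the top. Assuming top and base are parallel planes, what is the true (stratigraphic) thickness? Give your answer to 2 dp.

58.19 m

Two edge vectors: Well P→Well Q = (675, 83, 113), Well P→Well R = (67, -435, 11).
Normal n = (Well P→Well Q) × (Well P→Well R) = (50068, 146, -299186).
So ∂z/∂x = −n_x/n_z = 0.16735 and ∂z/∂y = −n_y/n_z = 0.00049.
|∇z| = √(a²+b²) = 0.16735, so dip δ = arctan(0.16735) = 9.50°.
True thickness = vertical thickness × cos δ = 59 × cos 9.50° = 58.19 m.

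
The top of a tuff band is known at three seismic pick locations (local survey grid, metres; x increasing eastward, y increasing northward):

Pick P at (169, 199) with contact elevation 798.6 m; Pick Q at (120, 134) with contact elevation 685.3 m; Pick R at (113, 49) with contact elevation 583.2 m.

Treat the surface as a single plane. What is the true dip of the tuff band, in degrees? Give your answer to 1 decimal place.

54.3°

Let the plane be z = a·x + b·y + c.
Pick Q−Pick P: −49a − 65b = −113.3;  Pick R−Pick P: −56a − 150b = −215.4.
Solving gives a = 0.80701, b = 1.13472.
Gradient magnitude |∇z| = √(a² + b²) = √(0.65126 + 1.28758) = 1.39242.
True dip = arctan(1.39242) = 54.3°, dipping toward SW (azimuth ≈ 215°).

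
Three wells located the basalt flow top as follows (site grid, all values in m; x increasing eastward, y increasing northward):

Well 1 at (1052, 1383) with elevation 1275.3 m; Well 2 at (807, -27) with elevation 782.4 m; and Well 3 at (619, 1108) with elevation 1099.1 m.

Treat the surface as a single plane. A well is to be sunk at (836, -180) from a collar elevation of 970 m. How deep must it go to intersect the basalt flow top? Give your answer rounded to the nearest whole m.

Two edge vectors: Well 1→Well 2 = (-245, -1410, -492.9), Well 1→Well 3 = (-433, -275, -176.2).
Normal n = (Well 1→Well 2) × (Well 1→Well 3) = (112894.5, 170256.7, -543155).
So ∂z/∂x = −n_x/n_z = 0.20785 and ∂z/∂y = −n_y/n_z = 0.31346.
Intercept c from Well 1: 1275.3 − 218.66 − 433.51 = 623.13.
At (836, -180): z_contact = 173.8 − 56.4 + 623.13 = 740.5 m.
Depth below ground = 970 − 740.5 = 230 m.

230 m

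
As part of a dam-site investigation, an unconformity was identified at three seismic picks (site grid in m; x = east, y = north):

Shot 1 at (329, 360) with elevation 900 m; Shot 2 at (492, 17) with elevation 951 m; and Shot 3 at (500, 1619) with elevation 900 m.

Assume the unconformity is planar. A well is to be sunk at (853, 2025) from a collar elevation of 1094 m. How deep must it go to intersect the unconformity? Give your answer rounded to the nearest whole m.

Two edge vectors: Shot 1→Shot 2 = (163, -343, 51), Shot 1→Shot 3 = (171, 1259, 0).
Normal n = (Shot 1→Shot 2) × (Shot 1→Shot 3) = (-64209, 8721, 263870).
So ∂z/∂x = −n_x/n_z = 0.24334 and ∂z/∂y = −n_y/n_z = −0.03305.
Intercept c from Shot 1: 900 − 80.06 + 11.90 = 831.84.
At (853, 2025): z_contact = 207.6 − 66.9 + 831.84 = 972.5 m.
Depth below ground = 1094 − 972.5 = 122 m.

122 m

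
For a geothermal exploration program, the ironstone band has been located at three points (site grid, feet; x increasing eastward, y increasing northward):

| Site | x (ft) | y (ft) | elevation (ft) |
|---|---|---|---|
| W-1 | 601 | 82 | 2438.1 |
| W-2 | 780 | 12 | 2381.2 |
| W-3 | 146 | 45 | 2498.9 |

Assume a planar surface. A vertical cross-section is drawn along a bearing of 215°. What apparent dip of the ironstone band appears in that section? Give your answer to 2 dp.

12.66°

Let the plane be z = a·x + b·y + c.
W-2−W-1: 179a − 70b = −56.9;  W-3−W-1: −455a − 37b = 60.8.
Solving gives a = −0.16534, b = 0.39005.
Unit vector along 215° is (sin 215°, cos 215°) = (-0.5736, -0.8192).
Slope in that direction = a·(-0.5736) + b·(-0.8192) = −0.22467.
Apparent dip = arctan|0.22467| = 12.66° (true dip is 23.0°, so apparent ≤ true as expected).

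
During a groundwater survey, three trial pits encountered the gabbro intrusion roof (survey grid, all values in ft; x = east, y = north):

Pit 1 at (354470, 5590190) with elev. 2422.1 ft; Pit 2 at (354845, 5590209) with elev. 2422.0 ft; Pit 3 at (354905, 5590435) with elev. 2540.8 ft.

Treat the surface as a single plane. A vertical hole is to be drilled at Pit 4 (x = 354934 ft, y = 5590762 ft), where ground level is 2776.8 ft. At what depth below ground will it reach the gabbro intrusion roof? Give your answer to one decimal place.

Let the plane be z = a·x + b·y + c.
Pit 2−Pit 1: 375a + 19b = −0.1;  Pit 3−Pit 1: 435a + 245b = 118.7.
Solving gives a = −0.027267073, b = 0.532902763.
Then c = 2422.1 − a·354470 − b·5590190 = −2966940.24.
At (354934, 5590762): z_contact = −9678.01 + 2979332.52 − 2966940.24 = 2714.27 ft.
Depth below ground = 2776.8 − 2714.27 = 62.5 ft.

62.5 ft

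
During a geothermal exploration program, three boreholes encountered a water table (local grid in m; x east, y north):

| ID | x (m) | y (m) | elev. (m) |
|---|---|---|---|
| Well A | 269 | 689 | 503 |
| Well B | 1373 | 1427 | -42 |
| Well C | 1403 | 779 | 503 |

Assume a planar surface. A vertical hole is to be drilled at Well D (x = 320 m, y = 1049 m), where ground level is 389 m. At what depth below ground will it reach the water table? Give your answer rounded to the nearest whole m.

184 m

Two edge vectors: Well A→Well B = (1104, 738, -545), Well A→Well C = (1134, 90, 0).
Normal n = (Well A→Well B) × (Well A→Well C) = (49050, -618030, -737532).
So ∂z/∂x = −n_x/n_z = 0.06651 and ∂z/∂y = −n_y/n_z = −0.83797.
Intercept c from Well A: 503 − 17.89 + 577.36 = 1062.47.
At (320, 1049): z_contact = 21.3 − 879.0 + 1062.47 = 204.7 m.
Depth below ground = 389 − 204.7 = 184 m.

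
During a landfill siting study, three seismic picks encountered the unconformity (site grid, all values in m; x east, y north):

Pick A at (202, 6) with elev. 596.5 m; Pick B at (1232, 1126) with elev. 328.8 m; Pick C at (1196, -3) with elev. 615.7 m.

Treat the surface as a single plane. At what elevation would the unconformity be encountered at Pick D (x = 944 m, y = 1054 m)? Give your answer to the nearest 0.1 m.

342.2 m

Two edge vectors: Pick A→Pick B = (1030, 1120, -267.7), Pick A→Pick C = (994, -9, 19.2).
Normal n = (Pick A→Pick B) × (Pick A→Pick C) = (19094.7, -285869.8, -1122550).
So ∂z/∂x = −n_x/n_z = 0.017010 and ∂z/∂y = −n_y/n_z = −0.254661.
Intercept c from Pick A: 596.5 − 3.44 + 1.53 = 594.59.
At (944, 1054): z = 16.1 − 268.4 + 594.59 = 342.2 m.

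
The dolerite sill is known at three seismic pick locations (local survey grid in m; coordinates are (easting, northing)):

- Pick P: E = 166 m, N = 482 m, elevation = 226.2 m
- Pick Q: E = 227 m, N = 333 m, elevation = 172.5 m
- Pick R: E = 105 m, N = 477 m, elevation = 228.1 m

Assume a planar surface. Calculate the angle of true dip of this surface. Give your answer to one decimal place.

Two edge vectors: Pick P→Pick Q = (61, -149, -53.7), Pick P→Pick R = (-61, -5, 1.9).
Normal n = (Pick P→Pick Q) × (Pick P→Pick R) = (-551.6, 3159.8, -9394).
So ∂z/∂E = −n_x/n_z = −0.05872 and ∂z/∂N = −n_y/n_z = 0.33636.
Gradient magnitude |∇z| = √(a² + b²) = √(0.00345 + 0.11314) = 0.34145.
True dip = arctan(0.34145) = 18.9°, dipping toward S (azimuth ≈ 170°).

18.9°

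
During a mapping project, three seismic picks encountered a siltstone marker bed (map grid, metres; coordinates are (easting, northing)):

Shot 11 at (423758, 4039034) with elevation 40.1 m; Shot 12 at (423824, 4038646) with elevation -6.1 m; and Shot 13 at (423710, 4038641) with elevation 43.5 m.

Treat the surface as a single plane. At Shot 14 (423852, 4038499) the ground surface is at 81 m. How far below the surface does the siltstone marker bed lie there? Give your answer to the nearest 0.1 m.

Two edge vectors: Shot 11→Shot 12 = (66, -388, -46.2), Shot 11→Shot 13 = (-48, -393, 3.4).
Normal n = (Shot 11→Shot 12) × (Shot 11→Shot 13) = (-19475.8, 1993.2, -44562).
So ∂z/∂E = −n_x/n_z = −0.437049504 and ∂z/∂N = −n_y/n_z = 0.044728693.
Intercept c from Shot 11: 40.1 + 185203.22 − 180660.71 = 4582.61.
At (423852, 4038499): z_contact = −185244.31 + 180636.78 + 4582.61 = -24.91 m.
Depth below ground = 81 − (-24.91) = 105.9 m.

105.9 m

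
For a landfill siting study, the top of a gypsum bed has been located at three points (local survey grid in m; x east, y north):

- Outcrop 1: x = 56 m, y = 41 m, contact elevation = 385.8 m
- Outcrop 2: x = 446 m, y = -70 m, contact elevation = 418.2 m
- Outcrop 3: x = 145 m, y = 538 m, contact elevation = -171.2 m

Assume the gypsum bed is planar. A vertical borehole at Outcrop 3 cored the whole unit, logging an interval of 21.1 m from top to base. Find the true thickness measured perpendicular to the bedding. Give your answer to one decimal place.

14.2 m

Let the plane be z = a·x + b·y + c.
Outcrop 2−Outcrop 1: 390a − 111b = 32.4;  Outcrop 3−Outcrop 1: 89a + 497b = −557.
Solving gives a = −0.22446, b = −1.08053.
|∇z| = √(a²+b²) = 1.10360, so dip δ = arctan(1.10360) = 47.82°.
True thickness = vertical thickness × cos δ = 21.1 × cos 47.82° = 14.2 m.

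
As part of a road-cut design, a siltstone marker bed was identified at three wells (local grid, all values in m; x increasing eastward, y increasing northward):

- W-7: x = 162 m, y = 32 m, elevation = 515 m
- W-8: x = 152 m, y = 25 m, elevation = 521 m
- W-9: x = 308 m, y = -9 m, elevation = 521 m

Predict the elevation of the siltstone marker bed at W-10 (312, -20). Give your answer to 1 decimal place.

527.6 m

Two edge vectors: W-7→W-8 = (-10, -7, 6), W-7→W-9 = (146, -41, 6).
Normal n = (W-7→W-8) × (W-7→W-9) = (204, 936, 1432).
So ∂z/∂x = −n_x/n_z = −0.14246 and ∂z/∂y = −n_y/n_z = −0.65363.
Intercept c from W-7: 515 + 23.08 + 20.92 = 558.99.
At (312, -20): z = −44.4 + 13.1 + 558.99 = 527.6 m.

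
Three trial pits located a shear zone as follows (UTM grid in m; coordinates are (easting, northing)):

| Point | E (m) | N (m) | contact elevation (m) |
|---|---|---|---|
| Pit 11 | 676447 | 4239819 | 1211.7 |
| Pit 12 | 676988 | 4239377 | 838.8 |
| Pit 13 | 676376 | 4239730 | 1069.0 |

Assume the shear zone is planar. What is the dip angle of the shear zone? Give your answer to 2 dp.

Two edge vectors: Pit 11→Pit 12 = (541, -442, -372.9), Pit 11→Pit 13 = (-71, -89, -142.7).
Normal n = (Pit 11→Pit 12) × (Pit 11→Pit 13) = (29885.3, 103676.6, -79531).
So ∂z/∂E = −n_x/n_z = 0.37577 and ∂z/∂N = −n_y/n_z = 1.30360.
Gradient magnitude |∇z| = √(a² + b²) = √(0.14120 + 1.69937) = 1.35668.
True dip = arctan(1.35668) = 53.61°, dipping toward SSW (azimuth ≈ 196°).

53.61°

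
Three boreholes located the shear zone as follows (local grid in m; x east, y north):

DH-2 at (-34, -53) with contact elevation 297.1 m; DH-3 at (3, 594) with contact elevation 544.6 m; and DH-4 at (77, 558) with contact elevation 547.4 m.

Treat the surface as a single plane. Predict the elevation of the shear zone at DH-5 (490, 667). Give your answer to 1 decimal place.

677.7 m

Let the plane be z = a·x + b·y + c.
DH-3−DH-2: 37a + 647b = 247.5;  DH-4−DH-2: 111a + 611b = 250.3.
Solving gives a = 0.21787, b = 0.37008.
Then c = 297.1 − a·-34 − b·-53 = 324.12.
At (490, 667): z = 106.8 + 246.8 + 324.12 = 677.7 m.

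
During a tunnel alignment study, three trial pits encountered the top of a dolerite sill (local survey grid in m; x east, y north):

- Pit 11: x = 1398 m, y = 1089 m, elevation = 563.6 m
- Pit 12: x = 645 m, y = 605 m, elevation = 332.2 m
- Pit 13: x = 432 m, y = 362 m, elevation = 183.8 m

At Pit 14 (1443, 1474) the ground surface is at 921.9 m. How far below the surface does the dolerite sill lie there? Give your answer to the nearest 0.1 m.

Let the plane be z = a·x + b·y + c.
Pit 12−Pit 11: −753a − 484b = −231.4;  Pit 13−Pit 11: −966a − 727b = −379.8.
Solving gives a = −0.195218, b = 0.781817.
Then c = 563.6 − a·1398 − b·1089 = −14.88.
At (1443, 1474): z_contact = −281.70 + 1152.40 − 14.88 = 855.81 m.
Depth below ground = 921.9 − 855.81 = 66.1 m.

66.1 m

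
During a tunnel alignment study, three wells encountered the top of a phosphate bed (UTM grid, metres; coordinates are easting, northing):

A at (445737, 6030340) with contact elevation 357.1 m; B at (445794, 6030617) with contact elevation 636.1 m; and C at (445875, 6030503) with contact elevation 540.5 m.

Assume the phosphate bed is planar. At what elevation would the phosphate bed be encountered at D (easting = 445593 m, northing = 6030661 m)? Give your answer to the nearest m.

Two edge vectors: A→B = (57, 277, 279), A→C = (138, 163, 183.4).
Normal n = (A→B) × (A→C) = (5324.8, 28048.2, -28935).
So ∂z/∂easting = −n_x/n_z = 0.18402627 and ∂z/∂northing = −n_y/n_z = 0.96935200.
Intercept c from A: 357.1 − 82027.32 − 5845522.11 = −5927192.33.
At (445593, 6030661): z = 82000.8 + 5845833.3 − 5927192.33 = 641.8 m.

642 m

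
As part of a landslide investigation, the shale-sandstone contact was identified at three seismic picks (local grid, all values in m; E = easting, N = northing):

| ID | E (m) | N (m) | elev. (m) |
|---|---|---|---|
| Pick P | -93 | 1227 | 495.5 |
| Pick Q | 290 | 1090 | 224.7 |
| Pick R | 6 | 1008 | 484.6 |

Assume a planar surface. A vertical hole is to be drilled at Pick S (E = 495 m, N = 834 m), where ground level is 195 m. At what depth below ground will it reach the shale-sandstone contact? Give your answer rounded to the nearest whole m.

Let the plane be z = a·E + b·N + c.
Pick Q−Pick P: 383a − 137b = −270.8;  Pick R−Pick P: 99a − 219b = −10.9.
Solving gives a = −0.82220, b = −0.32191.
Then c = 495.5 − a·-93 − b·1227 = 814.01.
At (495, 834): z_contact = −407.0 − 268.5 + 814.01 = 138.6 m.
Depth below ground = 195 − 138.6 = 56 m.

56 m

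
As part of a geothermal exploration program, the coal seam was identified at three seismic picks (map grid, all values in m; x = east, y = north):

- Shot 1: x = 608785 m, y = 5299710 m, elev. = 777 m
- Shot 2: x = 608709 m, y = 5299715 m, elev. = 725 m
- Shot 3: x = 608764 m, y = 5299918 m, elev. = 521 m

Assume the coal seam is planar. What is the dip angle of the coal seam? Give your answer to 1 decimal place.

52.8°

Let the plane be z = a·x + b·y + c.
Shot 2−Shot 1: −76a + 5b = −52;  Shot 3−Shot 1: −21a + 208b = −256.
Solving gives a = 0.60727, b = −1.16946.
Gradient magnitude |∇z| = √(a² + b²) = √(0.36878 + 1.36763) = 1.31773.
True dip = arctan(1.31773) = 52.8°, dipping toward NNW (azimuth ≈ 333°).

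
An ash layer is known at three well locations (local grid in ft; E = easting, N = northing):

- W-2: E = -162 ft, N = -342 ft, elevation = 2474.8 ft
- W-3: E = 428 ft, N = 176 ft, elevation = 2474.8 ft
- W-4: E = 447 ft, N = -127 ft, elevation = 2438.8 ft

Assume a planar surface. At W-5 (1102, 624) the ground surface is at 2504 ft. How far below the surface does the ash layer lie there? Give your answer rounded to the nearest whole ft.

Let the plane be z = a·E + b·N + c.
W-3−W-2: 590a + 518b = 0;  W-4−W-2: 609a + 215b = −36.
Solving gives a = −0.09887, b = 0.11261.
Then c = 2474.8 − a·-162 − b·-342 = 2497.30.
At (1102, 624): z_contact = −109.0 + 70.3 + 2497.30 = 2458.6 ft.
Depth below ground = 2504 − 2458.6 = 45 ft.

45 ft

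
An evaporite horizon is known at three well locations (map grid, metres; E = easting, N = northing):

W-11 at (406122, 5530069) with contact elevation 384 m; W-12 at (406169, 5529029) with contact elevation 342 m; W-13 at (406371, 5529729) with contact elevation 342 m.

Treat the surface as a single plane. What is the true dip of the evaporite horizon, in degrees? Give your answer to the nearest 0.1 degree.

7.2°

Let the plane be z = a·E + b·N + c.
W-12−W-11: 47a − 1040b = −42;  W-13−W-11: 249a − 340b = −42.
Solving gives a = −0.12100, b = 0.03492.
Gradient magnitude |∇z| = √(a² + b²) = √(0.01464 + 0.00122) = 0.12593.
True dip = arctan(0.12593) = 7.2°, dipping toward ESE (azimuth ≈ 106°).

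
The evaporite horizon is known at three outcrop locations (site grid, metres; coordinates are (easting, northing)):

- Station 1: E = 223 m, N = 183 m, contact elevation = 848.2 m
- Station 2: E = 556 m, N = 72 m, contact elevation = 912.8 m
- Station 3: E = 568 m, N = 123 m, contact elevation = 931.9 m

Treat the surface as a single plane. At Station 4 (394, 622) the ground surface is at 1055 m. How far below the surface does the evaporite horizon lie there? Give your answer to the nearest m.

22 m

Let the plane be z = a·E + b·N + c.
Station 2−Station 1: 333a − 111b = 64.6;  Station 3−Station 1: 345a − 60b = 83.7.
Solving gives a = 0.29564, b = 0.30495.
Then c = 848.2 − a·223 − b·183 = 726.47.
At (394, 622): z_contact = 116.5 + 189.7 + 726.47 = 1032.6 m.
Depth below ground = 1055 − 1032.6 = 22 m.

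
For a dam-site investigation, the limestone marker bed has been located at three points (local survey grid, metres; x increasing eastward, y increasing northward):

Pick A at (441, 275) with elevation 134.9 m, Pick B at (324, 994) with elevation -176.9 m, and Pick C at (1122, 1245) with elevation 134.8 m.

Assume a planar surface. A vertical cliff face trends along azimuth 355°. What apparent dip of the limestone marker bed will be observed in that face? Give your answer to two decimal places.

21.53°

Let the plane be z = a·x + b·y + c.
Pick B−Pick A: −117a + 719b = −311.8;  Pick C−Pick A: 681a + 970b = −0.1.
Solving gives a = 0.50134, b = −0.35208.
Unit vector along 355° is (sin 355°, cos 355°) = (-0.0872, 0.9962).
Slope in that direction = a·(-0.0872) + b·(0.9962) = −0.39443.
Apparent dip = arctan|0.39443| = 21.53° (true dip is 31.5°, so apparent ≤ true as expected).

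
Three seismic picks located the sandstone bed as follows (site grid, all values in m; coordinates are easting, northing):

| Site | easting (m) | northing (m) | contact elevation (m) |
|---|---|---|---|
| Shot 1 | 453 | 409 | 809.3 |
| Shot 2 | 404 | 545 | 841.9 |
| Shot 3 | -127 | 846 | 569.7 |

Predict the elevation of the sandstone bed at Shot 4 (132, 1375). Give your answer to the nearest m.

Two edge vectors: Shot 1→Shot 2 = (-49, 136, 32.6), Shot 1→Shot 3 = (-580, 437, -239.6).
Normal n = (Shot 1→Shot 2) × (Shot 1→Shot 3) = (-46831.8, -30648.4, 57467).
So ∂z/∂easting = −n_x/n_z = 0.81493 and ∂z/∂northing = −n_y/n_z = 0.53332.
Intercept c from Shot 1: 809.3 − 369.17 − 218.13 = 222.01.
At (132, 1375): z = 107.6 + 733.3 + 222.01 = 1062.9 m.

1063 m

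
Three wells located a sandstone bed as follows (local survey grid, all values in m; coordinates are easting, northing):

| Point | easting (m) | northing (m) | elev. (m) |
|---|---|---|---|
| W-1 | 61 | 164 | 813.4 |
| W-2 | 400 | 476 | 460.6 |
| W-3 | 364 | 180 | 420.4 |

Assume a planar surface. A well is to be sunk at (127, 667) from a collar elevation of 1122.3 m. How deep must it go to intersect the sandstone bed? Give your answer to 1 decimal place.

246.9 m

Let the plane be z = a·easting + b·northing + c.
W-2−W-1: 339a + 312b = −352.8;  W-3−W-1: 303a + 16b = −393.
Solving gives a = −1.31263, b = 0.29546.
Then c = 813.4 − a·61 − b·164 = 845.02.
At (127, 667): z_contact = −166.70 + 197.07 + 845.02 = 875.38 m.
Depth below ground = 1122.3 − 875.38 = 246.9 m.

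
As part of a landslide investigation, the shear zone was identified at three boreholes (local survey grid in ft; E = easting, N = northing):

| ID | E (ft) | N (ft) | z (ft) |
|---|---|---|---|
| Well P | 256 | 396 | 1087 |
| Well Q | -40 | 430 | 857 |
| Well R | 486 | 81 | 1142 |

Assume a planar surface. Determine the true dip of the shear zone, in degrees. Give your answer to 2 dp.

Two edge vectors: Well P→Well Q = (-296, 34, -230), Well P→Well R = (230, -315, 55).
Normal n = (Well P→Well Q) × (Well P→Well R) = (-70580, -36620, 85420).
So ∂z/∂E = −n_x/n_z = 0.82627 and ∂z/∂N = −n_y/n_z = 0.42871.
Gradient magnitude |∇z| = √(a² + b²) = √(0.68272 + 0.18379) = 0.93087.
True dip = arctan(0.93087) = 42.95°, dipping toward WSW (azimuth ≈ 243°).

42.95°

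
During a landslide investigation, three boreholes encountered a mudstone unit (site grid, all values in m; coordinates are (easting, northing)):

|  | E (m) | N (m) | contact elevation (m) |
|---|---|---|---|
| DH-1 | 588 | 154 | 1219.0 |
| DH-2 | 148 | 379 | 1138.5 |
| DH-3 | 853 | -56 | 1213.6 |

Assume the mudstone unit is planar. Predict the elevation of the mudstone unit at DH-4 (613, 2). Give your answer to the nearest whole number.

1123 m

Let the plane be z = a·E + b·N + c.
DH-2−DH-1: −440a + 225b = −80.5;  DH-3−DH-1: 265a − 210b = −5.4.
Solving gives a = 0.55286, b = 0.72337.
Then c = 1219 − a·588 − b·154 = 782.52.
At (613, 2): z = 338.9 + 1.4 + 782.52 = 1122.9 m.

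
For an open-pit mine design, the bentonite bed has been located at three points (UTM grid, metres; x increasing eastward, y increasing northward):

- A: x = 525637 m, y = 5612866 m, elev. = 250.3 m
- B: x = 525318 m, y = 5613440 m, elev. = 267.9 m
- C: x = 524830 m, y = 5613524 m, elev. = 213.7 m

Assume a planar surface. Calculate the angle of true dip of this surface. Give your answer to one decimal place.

9.3°

Two edge vectors: A→B = (-319, 574, 17.6), A→C = (-807, 658, -36.6).
Normal n = (A→B) × (A→C) = (-32589.2, -25878.6, 253316).
So ∂z/∂x = −n_x/n_z = 0.12865 and ∂z/∂y = −n_y/n_z = 0.10216.
Gradient magnitude |∇z| = √(a² + b²) = √(0.01655 + 0.01044) = 0.16428.
True dip = arctan(0.16428) = 9.3°, dipping toward SW (azimuth ≈ 232°).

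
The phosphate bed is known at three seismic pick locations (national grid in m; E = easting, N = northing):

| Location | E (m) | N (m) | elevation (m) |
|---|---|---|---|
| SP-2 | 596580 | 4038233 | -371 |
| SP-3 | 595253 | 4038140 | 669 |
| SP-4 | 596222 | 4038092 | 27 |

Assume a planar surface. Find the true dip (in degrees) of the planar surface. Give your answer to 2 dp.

51.09°

Let the plane be z = a·E + b·N + c.
SP-3−SP-2: −1327a − 93b = 1040;  SP-4−SP-2: −358a − 141b = 398.
Solving gives a = −0.71272, b = −1.01309.
Gradient magnitude |∇z| = √(a² + b²) = √(0.50797 + 1.02635) = 1.23868.
True dip = arctan(1.23868) = 51.09°, dipping toward NE (azimuth ≈ 035°).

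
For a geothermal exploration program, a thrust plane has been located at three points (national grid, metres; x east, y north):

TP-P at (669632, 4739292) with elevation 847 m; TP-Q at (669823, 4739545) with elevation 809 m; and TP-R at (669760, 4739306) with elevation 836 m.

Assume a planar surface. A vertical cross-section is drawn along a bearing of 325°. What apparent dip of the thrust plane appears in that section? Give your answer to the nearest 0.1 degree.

1.9°

Two edge vectors: TP-P→TP-Q = (191, 253, -38), TP-P→TP-R = (128, 14, -11).
Normal n = (TP-P→TP-Q) × (TP-P→TP-R) = (-2251, -2763, -29710).
So ∂z/∂x = −n_x/n_z = −0.07577 and ∂z/∂y = −n_y/n_z = −0.09300.
Unit vector along 325° is (sin 325°, cos 325°) = (-0.5736, 0.8192).
Slope in that direction = a·(-0.5736) + b·(0.8192) = −0.03272.
Apparent dip = arctan|0.03272| = 1.9° (true dip is 6.8°, so apparent ≤ true as expected).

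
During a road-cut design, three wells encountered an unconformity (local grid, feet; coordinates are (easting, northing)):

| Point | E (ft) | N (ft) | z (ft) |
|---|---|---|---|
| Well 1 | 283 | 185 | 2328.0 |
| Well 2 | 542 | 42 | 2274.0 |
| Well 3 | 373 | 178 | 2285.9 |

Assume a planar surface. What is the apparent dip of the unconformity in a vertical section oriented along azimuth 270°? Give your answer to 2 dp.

Let the plane be z = a·E + b·N + c.
Well 2−Well 1: 259a − 143b = −54;  Well 3−Well 1: 90a − 7b = −42.1.
Solving gives a = −0.51029, b = −0.54661.
Unit vector along 270° is (sin 270°, cos 270°) = (-1.0000, -0.0000).
Slope in that direction = a·(-1.0000) + b·(-0.0000) = 0.51029.
Apparent dip = arctan|0.51029| = 27.03° (true dip is 36.8°, so apparent ≤ true as expected).

27.03°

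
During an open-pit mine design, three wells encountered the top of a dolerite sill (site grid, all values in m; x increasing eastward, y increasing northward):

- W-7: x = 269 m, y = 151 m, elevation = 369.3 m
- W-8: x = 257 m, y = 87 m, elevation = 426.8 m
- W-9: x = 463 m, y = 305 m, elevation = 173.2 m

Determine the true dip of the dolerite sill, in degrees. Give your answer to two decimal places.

42.09°

Let the plane be z = a·x + b·y + c.
W-8−W-7: −12a − 64b = 57.5;  W-9−W-7: 194a + 154b = −196.1.
Solving gives a = −0.34968, b = −0.83287.
Gradient magnitude |∇z| = √(a² + b²) = √(0.12227 + 0.69368) = 0.90330.
True dip = arctan(0.90330) = 42.09°, dipping toward NNE (azimuth ≈ 023°).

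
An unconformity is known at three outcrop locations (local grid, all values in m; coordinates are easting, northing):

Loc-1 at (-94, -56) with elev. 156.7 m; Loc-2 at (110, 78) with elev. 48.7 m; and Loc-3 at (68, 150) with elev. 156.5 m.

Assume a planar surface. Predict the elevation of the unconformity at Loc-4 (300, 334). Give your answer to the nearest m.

Let the plane be z = a·easting + b·northing + c.
Loc-2−Loc-1: 204a + 134b = −108;  Loc-3−Loc-1: 162a + 206b = −0.2.
Solving gives a = −1.09378, b = 0.85918.
Then c = 156.7 − a·-94 − b·-56 = 102.00.
At (300, 334): z = −328.1 + 287.0 + 102.00 = 60.8 m.

61 m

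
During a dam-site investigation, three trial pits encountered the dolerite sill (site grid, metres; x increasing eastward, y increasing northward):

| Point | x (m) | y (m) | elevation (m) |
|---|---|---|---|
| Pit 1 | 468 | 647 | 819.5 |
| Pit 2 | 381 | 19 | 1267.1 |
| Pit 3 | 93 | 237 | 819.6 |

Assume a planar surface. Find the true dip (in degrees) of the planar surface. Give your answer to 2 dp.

Let the plane be z = a·x + b·y + c.
Pit 2−Pit 1: −87a − 628b = 447.6;  Pit 3−Pit 1: −375a − 410b = 0.1.
Solving gives a = 0.91805, b = −0.83992.
Gradient magnitude |∇z| = √(a² + b²) = √(0.84281 + 0.70547) = 1.24430.
True dip = arctan(1.24430) = 51.21°, dipping toward NW (azimuth ≈ 312°).

51.21°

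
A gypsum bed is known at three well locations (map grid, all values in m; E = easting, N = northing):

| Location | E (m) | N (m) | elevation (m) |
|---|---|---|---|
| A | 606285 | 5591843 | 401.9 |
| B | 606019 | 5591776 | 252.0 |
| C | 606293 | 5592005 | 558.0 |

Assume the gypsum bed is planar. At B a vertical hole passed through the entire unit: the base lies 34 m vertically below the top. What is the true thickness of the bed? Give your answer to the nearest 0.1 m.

Let the plane be z = a·E + b·N + c.
B−A: −266a − 67b = −149.9;  C−A: 8a + 162b = 156.1.
Solving gives a = 0.32487, b = 0.94754.
|∇z| = √(a²+b²) = 1.00168, so dip δ = arctan(1.00168) = 45.05°.
True thickness = vertical thickness × cos δ = 34 × cos 45.05° = 24.0 m.

24.0 m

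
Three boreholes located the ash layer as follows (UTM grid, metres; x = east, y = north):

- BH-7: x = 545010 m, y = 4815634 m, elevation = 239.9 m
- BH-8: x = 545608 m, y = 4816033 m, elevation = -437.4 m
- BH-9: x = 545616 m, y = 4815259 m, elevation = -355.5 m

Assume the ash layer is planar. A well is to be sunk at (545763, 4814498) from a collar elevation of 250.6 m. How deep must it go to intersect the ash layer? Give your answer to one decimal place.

Let the plane be z = a·x + b·y + c.
BH-8−BH-7: 598a + 399b = −677.3;  BH-9−BH-7: 606a − 375b = −595.4.
Solving gives a = −1.054733244, b = −0.116715589.
Then c = 239.9 − a·545010 − b·4815634 = 1137139.62.
At (545763, 4814498): z_contact = −575634.38 − 561926.97 + 1137139.62 = -421.73 m.
Depth below ground = 250.6 − (-421.73) = 672.3 m.

672.3 m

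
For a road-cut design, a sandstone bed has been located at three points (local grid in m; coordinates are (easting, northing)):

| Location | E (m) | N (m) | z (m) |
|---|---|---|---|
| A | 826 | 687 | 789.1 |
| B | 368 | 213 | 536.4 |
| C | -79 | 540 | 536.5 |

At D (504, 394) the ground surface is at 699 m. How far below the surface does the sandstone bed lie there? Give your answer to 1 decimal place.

Two edge vectors: A→B = (-458, -474, -252.7), A→C = (-905, -147, -252.6).
Normal n = (A→B) × (A→C) = (82585.5, 113002.7, -361644).
So ∂z/∂E = −n_x/n_z = 0.22836 and ∂z/∂N = −n_y/n_z = 0.31247.
Intercept c from A: 789.1 − 188.63 − 214.67 = 385.81.
At (504, 394): z_contact = 115.09 + 123.11 + 385.81 = 624.01 m.
Depth below ground = 699 − 624.01 = 75.0 m.

75.0 m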